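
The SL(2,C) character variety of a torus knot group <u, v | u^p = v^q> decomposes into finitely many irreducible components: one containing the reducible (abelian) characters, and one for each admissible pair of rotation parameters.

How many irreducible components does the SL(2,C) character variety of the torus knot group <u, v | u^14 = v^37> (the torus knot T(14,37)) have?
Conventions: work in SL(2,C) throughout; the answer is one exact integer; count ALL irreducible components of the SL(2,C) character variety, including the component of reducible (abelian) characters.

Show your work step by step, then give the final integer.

235

In the torus knot group T(14,37), u^14 = v^37 is central, so an irreducible representation sends it to +I or -I (Schur).
This locks tr(u) to 2*cos(pi*alpha/14), alpha in 1..13, and tr(v) to 2*cos(pi*beta/37), beta in 1..36, on each component of irreducible characters.
u^14 = (-1)^alpha I and v^37 = (-1)^beta I must agree, so alpha and beta have equal parity.
Enumerate parity-matched pairs: 7*18 odd-odd plus 6*18 even-even gives 234.
That is 234 components of irreducible characters, and with the reducible (abelian) component the total is 235.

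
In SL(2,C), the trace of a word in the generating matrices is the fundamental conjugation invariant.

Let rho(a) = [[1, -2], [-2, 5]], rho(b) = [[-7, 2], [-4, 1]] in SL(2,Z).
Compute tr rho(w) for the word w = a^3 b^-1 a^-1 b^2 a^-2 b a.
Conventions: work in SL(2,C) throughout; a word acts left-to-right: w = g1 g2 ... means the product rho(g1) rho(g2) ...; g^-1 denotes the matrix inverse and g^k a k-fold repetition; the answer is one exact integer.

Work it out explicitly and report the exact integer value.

38100654

rho(a) = [[1, -2], [-2, 5]]
... * rho(a) = [[1, -2], [-2, 5]]  ->  [[5, -12], [-12, 29]]
... * rho(a) = [[1, -2], [-2, 5]]  ->  [[29, -70], [-70, 169]]
... * rho(b^-1) = [[1, -2], [4, -7]]  ->  [[-251, 432], [606, -1043]]
... * rho(a^-1) = [[5, 2], [2, 1]]  ->  [[-391, -70], [944, 169]]
... * rho(b) = [[-7, 2], [-4, 1]]  ->  [[3017, -852], [-7284, 2057]]
... * rho(b) = [[-7, 2], [-4, 1]]  ->  [[-17711, 5182], [42760, -12511]]
... * rho(a^-1) = [[5, 2], [2, 1]]  ->  [[-78191, -30240], [188778, 73009]]
... * rho(a^-1) = [[5, 2], [2, 1]]  ->  [[-451435, -186622], [1089908, 450565]]
... * rho(b) = [[-7, 2], [-4, 1]]  ->  [[3906533, -1089492], [-9431616, 2630381]]
... * rho(a) = [[1, -2], [-2, 5]]  ->  [[6085517, -13260526], [-14692378, 32015137]]
tr = 6085517 + 32015137 = 38100654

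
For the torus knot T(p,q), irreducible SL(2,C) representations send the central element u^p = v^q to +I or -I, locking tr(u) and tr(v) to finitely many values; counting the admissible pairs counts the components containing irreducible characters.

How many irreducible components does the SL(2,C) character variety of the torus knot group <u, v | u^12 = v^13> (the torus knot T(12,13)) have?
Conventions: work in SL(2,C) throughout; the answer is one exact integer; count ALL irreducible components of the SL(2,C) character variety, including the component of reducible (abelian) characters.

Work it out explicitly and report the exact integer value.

Gamma = < u, v | u^12 = v^13 > (torus knot T(12,13)); the central element u^12 = v^13 acts as +I or -I in any irreducible SL(2,C) representation.
So on each irreducible component the traces are pinned: tr(u) = 2*cos(pi*alpha/12) with 1 <= alpha <= 11, tr(v) = 2*cos(pi*beta/13) with 1 <= beta <= 12.
The two central values (-1)^alpha I and (-1)^beta I must be the same matrix, so alpha and beta share a parity.
Enumerate parity-matched pairs: 6*6 odd-odd plus 5*6 even-even gives 66.
That is 66 components of irreducible characters, and with the reducible (abelian) component the total is 67.

67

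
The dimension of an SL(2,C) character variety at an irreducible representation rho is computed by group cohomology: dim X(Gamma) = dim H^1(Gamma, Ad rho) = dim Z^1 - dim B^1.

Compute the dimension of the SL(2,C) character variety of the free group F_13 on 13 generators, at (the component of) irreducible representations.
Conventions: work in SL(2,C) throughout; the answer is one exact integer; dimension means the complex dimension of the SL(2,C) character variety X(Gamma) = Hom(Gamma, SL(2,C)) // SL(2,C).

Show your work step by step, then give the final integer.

36

Gamma = F_13 has 13 generators and no relators.
So Z^1 = (sl_2)^13 in full: dim Z^1 = 39.
At an irreducible rho the centralizer of the image in sl_2 is 0, so the coboundary map sl_2 -> Z^1 is injective: dim B^1 = 3.
dim X = dim H^1 = dim Z^1 - dim B^1 = 39 - 3 = 36.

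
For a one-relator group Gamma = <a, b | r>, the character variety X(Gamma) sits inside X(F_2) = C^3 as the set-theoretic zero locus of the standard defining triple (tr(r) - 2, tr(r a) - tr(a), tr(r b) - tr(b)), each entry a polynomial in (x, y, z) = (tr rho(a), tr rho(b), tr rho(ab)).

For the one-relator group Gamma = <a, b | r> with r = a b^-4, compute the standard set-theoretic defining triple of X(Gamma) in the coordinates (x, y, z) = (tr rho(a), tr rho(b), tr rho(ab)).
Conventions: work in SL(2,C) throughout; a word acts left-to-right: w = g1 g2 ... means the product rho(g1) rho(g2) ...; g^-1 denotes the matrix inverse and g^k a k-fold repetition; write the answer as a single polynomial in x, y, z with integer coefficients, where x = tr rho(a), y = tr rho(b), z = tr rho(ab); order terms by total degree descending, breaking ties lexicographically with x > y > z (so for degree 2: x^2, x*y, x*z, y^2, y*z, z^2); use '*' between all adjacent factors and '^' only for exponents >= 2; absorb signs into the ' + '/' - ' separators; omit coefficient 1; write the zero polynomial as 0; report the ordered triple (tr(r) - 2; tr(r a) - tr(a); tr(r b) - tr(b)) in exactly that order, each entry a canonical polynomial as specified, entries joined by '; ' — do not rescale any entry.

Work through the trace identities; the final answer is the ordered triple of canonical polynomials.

and tr(a b^-1) = tr(a)*tr(b) - tr(a b)  (eliminate b^-1) = x*y - z
tr(a b^-2) = tr(a b^-1)*tr(b) - tr(a)  (eliminate b^-1) = x*y^2 - y*z - x
tr(b^-1 a b^-2) = tr(a b^-2)*tr(b) - tr(a b^-1)  (eliminate b^-1) = x*y^3 - y^2*z - 2*x*y + z
tr(a b^-4) = tr(b^-1 a b^-2)*tr(b) - tr(b^-1 a b^-1)  (eliminate b^-1) = x*y^4 - y^3*z - 3*x*y^2 + 2*y*z + x
next, tr(a^2) = tr(a)*tr(a) - tr(1) = x^2 - 2
tr(a^2 b) = tr(a)*tr(b a) - tr(b) = x*z - y
next, tr(a^2 b^-1) = tr(a^2)*tr(b) - tr(a^2 b) = x^2*y - x*z - y
tr(a^2 b^-2) = tr(a^2 b^-1)*tr(b) - tr(a^2) = x^2*y^2 - x*y*z - x^2 - y^2 + 2
and tr(b^-2 a^2 b^-1) = tr(a^2 b^-2)*tr(b) - tr(a^2 b^-1) = x^2*y^3 - x*y^2*z - 2*x^2*y - y^3 + x*z + 3*y
tr(a b^-4 a) = tr(b^-2 a^2 b^-1)*tr(b) - tr(b^-2 a^2) = x^2*y^4 - x*y^3*z - 3*x^2*y^2 - y^4 + 2*x*y*z + x^2 + 4*y^2 - 2
assemble the triple (tr(r) - 2; tr(r a) - x; tr(r b) - y)

x*y^4 - y^3*z - 3*x*y^2 + 2*y*z + x - 2; x^2*y^4 - x*y^3*z - 3*x^2*y^2 - y^4 + 2*x*y*z + x^2 + 4*y^2 - x - 2; x*y^3 - y^2*z - 2*x*y - y + z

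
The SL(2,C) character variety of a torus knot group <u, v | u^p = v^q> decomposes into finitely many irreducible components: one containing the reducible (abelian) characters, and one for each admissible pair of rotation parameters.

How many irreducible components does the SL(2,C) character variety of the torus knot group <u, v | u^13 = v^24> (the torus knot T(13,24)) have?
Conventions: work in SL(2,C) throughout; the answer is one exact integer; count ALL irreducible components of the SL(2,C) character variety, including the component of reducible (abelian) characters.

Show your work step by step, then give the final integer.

For T(13,24): irreducibility forces the central element u^13 = v^24 to one of +I, -I.
This locks tr(u) to 2*cos(pi*alpha/13), alpha in 1..12, and tr(v) to 2*cos(pi*beta/24), beta in 1..23, on each component of irreducible characters.
Consistency of u^13 = (-1)^alpha I with v^24 = (-1)^beta I forces alpha = beta (mod 2).
Counting: 6 odd alphas x 12 odd betas + 6 even alphas x 11 even betas = 72 + 66 = 138.
Total: 138 irreducible-character components + 1 reducible (abelian) component = 139.

139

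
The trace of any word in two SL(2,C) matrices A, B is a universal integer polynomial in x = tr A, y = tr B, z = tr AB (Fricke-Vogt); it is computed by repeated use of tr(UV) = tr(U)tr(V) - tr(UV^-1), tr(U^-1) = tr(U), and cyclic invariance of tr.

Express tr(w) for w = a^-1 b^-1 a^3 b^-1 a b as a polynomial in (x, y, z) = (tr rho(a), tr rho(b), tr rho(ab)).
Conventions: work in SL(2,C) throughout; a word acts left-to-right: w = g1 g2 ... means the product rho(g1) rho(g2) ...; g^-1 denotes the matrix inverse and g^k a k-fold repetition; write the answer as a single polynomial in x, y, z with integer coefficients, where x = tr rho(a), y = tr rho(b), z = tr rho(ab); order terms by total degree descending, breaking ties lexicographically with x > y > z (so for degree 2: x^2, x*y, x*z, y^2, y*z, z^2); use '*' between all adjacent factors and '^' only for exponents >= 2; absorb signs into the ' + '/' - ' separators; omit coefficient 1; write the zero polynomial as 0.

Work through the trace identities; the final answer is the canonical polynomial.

reduce: tr(a^2) = tr(a)*tr(a) - tr(1)   [square of a] = x^2 - 2
so tr(a^3) = tr(a)*tr(a^2) - tr(a)   [square of a] = x^3 - 3*x
reduce: tr(a^4) = tr(a)*tr(a^3) - tr(a^2)   [square of a] = x^4 - 4*x^2 + 2
tr(a b a) = tr(a)*tr(b a) - tr(b)   [square of a] = x*z - y
so tr(a^2 b a) = tr(a)*tr(a b a) - tr(a b)   [square of a] = x^2*z - x*y - z
tr(a^4 b) = tr(a)*tr(a^2 b a) - tr(a^2 b)   [square of a] = x^3*z - x^2*y - 2*x*z + y
reduce: tr(a^3 b^-1 a) = tr(a^4)*tr(b) - tr(a^4 b)   [inverse elimination on b] = x^4*y - x^3*z - 3*x^2*y + 2*x*z + y
tr(a b a^4) = tr(a)*tr(a b a^3) - tr(a b a^2)   [square of a] = x^4*z - x^3*y - 3*x^2*z + 2*x*y + z
so tr(b a b a) = tr(a b)*tr(a b) - tr(1)   [split at a repeated a] = z^2 - 2
so tr(b a b) = tr(b)*tr(a b) - tr(a)   [square of b] = y*z - x
reduce: tr(b a b a^2) = tr(a)*tr(b a b a) - tr(b a b)   [square of a] = x*z^2 - y*z - x
so tr(b a b a^3) = tr(a)*tr(b a b a^2) - tr(b a b a)   [square of a] = x^2*z^2 - x*y*z - x^2 - z^2 + 2
reduce: tr(a b a^4 b) = tr(a)*tr(b a b a^3) - tr(b a b a^2)   [square of a] = x^3*z^2 - x^2*y*z - x^3 - 2*x*z^2 + y*z + 3*x
tr(a^3 b^-1 a b a) = tr(a b a^4)*tr(b) - tr(a b a^4 b)   [inverse elimination on b] = x^4*y*z - x^3*y^2 - x^3*z^2 - 2*x^2*y*z + x^3 + 2*x*y^2 + 2*x*z^2 - 3*x
tr(b a b a b a) = tr(b a)*tr(b a b a) - tr(b^-1 a^-1)   [split at a repeated b] = z^3 - 3*z
tr(b a b a b) = tr(b)*tr(a b a b) - tr(a b a)   [square of b] = y*z^2 - x*z - y
tr(a b a b a b a) = tr(a)*tr(b a b a b a) - tr(b a b a b)   [square of a] = x*z^3 - y*z^2 - 2*x*z + y
tr(a b a b a^3 b) = tr(a)*tr(a b a b a b a) - tr(a b a b a b)   [square of a] = x^2*z^3 - x*y*z^2 - 2*x^2*z - z^3 + x*y + 3*z
reduce: tr(a^3 b^-1 a b a b) = tr(a b a b a^3)*tr(b) - tr(a b a b a^3 b)   [inverse elimination on b] = x^3*y*z^2 - x^2*y^2*z - x^2*z^3 - x^3*y - x*y*z^2 + 2*x^2*z + y^2*z + z^3 + 2*x*y - 3*z
reduce: tr(b^-1 a^3 b^-1 a b a) = tr(a^3 b^-1 a b a)*tr(b) - tr(a^3 b^-1 a b a b)   [inverse elimination on b] = x^4*y^2*z - x^3*y^3 - 2*x^3*y*z^2 - x^2*y^2*z + x^2*z^3 + 2*x^3*y + 2*x*y^3 + 3*x*y*z^2 - 2*x^2*z - y^2*z - z^3 - 5*x*y + 3*z
tr(a^-1 b^-1 a^3 b^-1 a b) = tr(b^-1 a^3 b^-1 a b)*tr(a) - tr(b^-1 a^3 b^-1 a b a)   [inverse elimination on a] = -x^4*y^2*z + x^5*y + x^3*y^3 + 2*x^3*y*z^2 - x^4*z + x^2*y^2*z - x^2*z^3 - 5*x^3*y - 2*x*y^3 - 3*x*y*z^2 + 4*x^2*z + y^2*z + z^3 + 6*x*y - 3*z

-x^4*y^2*z + x^5*y + x^3*y^3 + 2*x^3*y*z^2 - x^4*z + x^2*y^2*z - x^2*z^3 - 5*x^3*y - 2*x*y^3 - 3*x*y*z^2 + 4*x^2*z + y^2*z + z^3 + 6*x*y - 3*z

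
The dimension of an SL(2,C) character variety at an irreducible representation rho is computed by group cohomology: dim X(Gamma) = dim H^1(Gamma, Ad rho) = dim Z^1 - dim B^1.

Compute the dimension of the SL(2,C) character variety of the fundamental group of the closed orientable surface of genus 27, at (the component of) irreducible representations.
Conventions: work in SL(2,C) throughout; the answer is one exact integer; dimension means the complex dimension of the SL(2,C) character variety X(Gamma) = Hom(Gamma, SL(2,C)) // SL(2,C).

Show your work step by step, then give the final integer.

156

The genus-27 surface group: 2g = 54 generators, one relator prod [a_i, b_i].
Unconstrained cocycle data is one sl_2 vector per generator (162 dimensions), cut by the relator condition d_2(z) = 0.
d_2 is surjective at irreducible rho (its cokernel H^2 is dual to H^0 = 0), so dim Z^1 = 162 - 3 = 159.
As always at irreducible rho, dim B^1 = 3.
dim X = dim H^1 = 159 - 3 = 156.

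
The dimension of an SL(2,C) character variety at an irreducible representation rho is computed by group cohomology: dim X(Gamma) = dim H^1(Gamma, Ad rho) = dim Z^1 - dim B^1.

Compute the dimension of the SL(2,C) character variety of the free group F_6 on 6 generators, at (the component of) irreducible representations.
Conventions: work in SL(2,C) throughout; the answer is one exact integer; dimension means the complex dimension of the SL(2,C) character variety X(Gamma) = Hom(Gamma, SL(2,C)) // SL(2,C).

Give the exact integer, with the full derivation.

15

Here Gamma is free of rank 6 — no relator constrains a cocycle.
A cocycle picks one sl_2 vector per generator freely, giving dim Z^1 = 3*6 = 18.
At an irreducible rho the centralizer of the image in sl_2 is 0, so the coboundary map sl_2 -> Z^1 is injective: dim B^1 = 3.
dim H^1 = 18 - 3 = 15, which is dim X.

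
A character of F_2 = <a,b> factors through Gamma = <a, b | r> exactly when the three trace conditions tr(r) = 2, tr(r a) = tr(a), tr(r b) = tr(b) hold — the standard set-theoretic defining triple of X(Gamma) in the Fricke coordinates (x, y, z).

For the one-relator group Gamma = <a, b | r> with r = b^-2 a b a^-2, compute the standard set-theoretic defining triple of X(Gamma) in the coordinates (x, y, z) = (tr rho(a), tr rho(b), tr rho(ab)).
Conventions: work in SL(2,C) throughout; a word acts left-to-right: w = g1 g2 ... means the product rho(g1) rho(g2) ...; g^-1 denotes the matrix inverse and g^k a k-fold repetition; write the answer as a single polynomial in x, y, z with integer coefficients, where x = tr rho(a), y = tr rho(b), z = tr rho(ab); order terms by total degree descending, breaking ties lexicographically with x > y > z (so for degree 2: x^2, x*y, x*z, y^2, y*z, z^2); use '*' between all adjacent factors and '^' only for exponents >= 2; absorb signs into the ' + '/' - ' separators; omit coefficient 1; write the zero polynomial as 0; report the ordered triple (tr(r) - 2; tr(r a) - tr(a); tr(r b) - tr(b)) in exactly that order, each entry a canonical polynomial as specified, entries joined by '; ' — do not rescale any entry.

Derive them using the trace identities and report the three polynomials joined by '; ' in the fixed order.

-x^2*y^2*z + x^3*y + x*y^3 + x*y*z^2 - 4*x*y + z - 2; -x*y^2*z + x^2*y + y^3 + y*z^2 - x - 3*y; -x^2*y*z + x^3 + x*y^2 + x*z^2 - 3*x - y

tr(a b a) = tr(a) * tr(b a) - tr(b)  (reduce the a square) = x*z - y
tr(a b a b) = tr(a b) * tr(a b) - tr(1)  (split on a) = z^2 - 2
tr(b^-1 a b a) = tr(a b a) * tr(b) - tr(a b a b)  (eliminate b^-1) = x*y*z - y^2 - z^2 + 2
tr(a b a^-1 b^-1) = tr(b^-1 a b) * tr(a) - tr(b^-1 a b a)  (eliminate a^-1) = -x*y*z + x^2 + y^2 + z^2 - 2
tr(b^-2 a b a^-1) = tr(a b a^-1 b^-1) * tr(b) - tr(a b a^-1)  (eliminate b^-1) = -x*y^2*z + x^2*y + y^3 + y*z^2 - 3*y
tr(b^-1 a) = tr(a) * tr(b) - tr(a b)  (eliminate b^-1) = x*y - z
tr(b^-2 a b a^-2) = tr(b^-2 a b a^-1) * tr(a) - tr(b^-2 a b)  (eliminate a^-1) = -x^2*y^2*z + x^3*y + x*y^3 + x*y*z^2 - 4*x*y + z
tr(b^-1 a b a^-2) = tr(a^-1 b^-1 a b) * tr(a) - tr(a^-1 b^-1 a b a) = -x^2*y*z + x^3 + x*y^2 + x*z^2 - 3*x
assemble the triple (tr(r) - 2; tr(r a) - x; tr(r b) - y)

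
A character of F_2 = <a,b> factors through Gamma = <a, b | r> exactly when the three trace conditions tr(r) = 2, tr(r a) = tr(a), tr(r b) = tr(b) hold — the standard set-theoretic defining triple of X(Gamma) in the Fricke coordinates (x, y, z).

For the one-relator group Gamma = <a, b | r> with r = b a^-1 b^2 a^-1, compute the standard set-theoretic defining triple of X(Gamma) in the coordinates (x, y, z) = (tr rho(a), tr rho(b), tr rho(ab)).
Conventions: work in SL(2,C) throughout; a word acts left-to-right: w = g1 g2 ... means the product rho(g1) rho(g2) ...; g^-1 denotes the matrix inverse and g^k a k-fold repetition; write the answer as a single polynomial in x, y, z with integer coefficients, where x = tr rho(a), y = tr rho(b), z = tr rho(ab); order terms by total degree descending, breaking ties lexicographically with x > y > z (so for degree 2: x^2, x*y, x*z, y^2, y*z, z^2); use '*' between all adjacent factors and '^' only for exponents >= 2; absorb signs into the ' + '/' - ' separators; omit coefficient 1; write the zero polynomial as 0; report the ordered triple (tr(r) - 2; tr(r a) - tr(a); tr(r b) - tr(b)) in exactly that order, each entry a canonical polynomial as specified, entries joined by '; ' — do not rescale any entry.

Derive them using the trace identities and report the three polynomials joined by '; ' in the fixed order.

x^2*y^3 - 2*x*y^2*z - x^2*y + y*z^2 + x*z - y - 2; x*y^3 - y^2*z - 2*x*y - x + z; x^2*y^4 - 2*x*y^3*z - 2*x^2*y^2 + y^2*z^2 + 2*x*y*z + x^2 - y - 2

trace(b^2) = trace(b) * trace(b) - trace(1)  (reduce the b square) = y^2 - 2
so trace(b^3) = trace(b) * trace(b^2) - trace(b)  (reduce the b square) = y^3 - 3*y
trace(a b^2) = trace(b) * trace(a b) - trace(a)  (reduce the b square) = y*z - x
trace(b^3 a) = trace(b) * trace(a b^2) - trace(a b)  (reduce the b square) = y^2*z - x*y - z
trace(b a^-1 b^2) = trace(b^3) * trace(a) - trace(b^3 a)  (eliminate a^-1) = x*y^3 - y^2*z - 2*x*y + z
trace(a b a b) = trace(b a) * trace(b a) - trace(1)  (split on b) = z^2 - 2
trace(a b a) = trace(a) * trace(b a) - trace(b)  (reduce the a square) = x*z - y
reduce: trace(b^2 a b a) = trace(b) * trace(a b a b) - trace(a b a)  (reduce the b square) = y*z^2 - x*z - y
so trace(b a^-1 b^2 a) = trace(b^2 a b) * trace(a) - trace(b^2 a b a)  (eliminate a^-1) = x*y^2*z - x^2*y - y*z^2 + y
reduce: trace(b a^-1 b^2 a^-1) = trace(b a^-1 b^2) * trace(a) - trace(b a^-1 b^2 a)  (eliminate a^-1) = x^2*y^3 - 2*x*y^2*z - x^2*y + y*z^2 + x*z - y
so trace(b^4) = trace(b) * trace(b^3) - trace(b^2) = y^4 - 4*y^2 + 2
trace(b^4 a) = trace(b) * trace(b a b^2) - trace(b a b) = y^3*z - x*y^2 - 2*y*z + x
trace(b^2 a^-1 b^2) = trace(b^4) * trace(a) - trace(b^4 a) = x*y^4 - y^3*z - 3*x*y^2 + 2*y*z + x
reduce: trace(a^2) = trace(a) * trace(a) - trace(1) = x^2 - 2
trace(a b^2 a) = trace(b) * trace(a^2 b) - trace(a^2) = x*y*z - x^2 - y^2 + 2
trace(b^2 a b^2 a) = trace(b) * trace(a b^2 a b) - trace(a b^2 a) = y^2*z^2 - 2*x*y*z + x^2 - 2
reduce: trace(b^2 a^-1 b^2 a) = trace(b^2 a b^2) * trace(a) - trace(b^2 a b^2 a) = x*y^3*z - x^2*y^2 - y^2*z^2 + 2
reduce: trace(b a^-1 b^2 a^-1 b) = trace(b^2 a^-1 b^2) * trace(a) - trace(b^2 a^-1 b^2 a) = x^2*y^4 - 2*x*y^3*z - 2*x^2*y^2 + y^2*z^2 + 2*x*y*z + x^2 - 2
assemble the triple (trace(r) - 2; trace(r a) - x; trace(r b) - y)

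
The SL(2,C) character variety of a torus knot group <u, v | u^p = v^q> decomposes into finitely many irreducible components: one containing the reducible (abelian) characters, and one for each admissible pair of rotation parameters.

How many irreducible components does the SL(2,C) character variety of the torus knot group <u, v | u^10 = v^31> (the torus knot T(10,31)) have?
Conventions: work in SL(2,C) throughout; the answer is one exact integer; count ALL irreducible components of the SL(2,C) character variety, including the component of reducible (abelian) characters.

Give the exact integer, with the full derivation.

Gamma = < u, v | u^10 = v^31 > (torus knot T(10,31)); the central element u^10 = v^31 acts as +I or -I in any irreducible SL(2,C) representation.
This locks tr(u) to 2*cos(pi*alpha/10), alpha in 1..9, and tr(v) to 2*cos(pi*beta/31), beta in 1..30, on each component of irreducible characters.
The two central values (-1)^alpha I and (-1)^beta I must be the same matrix, so alpha and beta share a parity.
Enumerate parity-matched pairs: 5*15 odd-odd plus 4*15 even-even gives 135.
That is 135 components of irreducible characters, and with the reducible (abelian) component the total is 136.

136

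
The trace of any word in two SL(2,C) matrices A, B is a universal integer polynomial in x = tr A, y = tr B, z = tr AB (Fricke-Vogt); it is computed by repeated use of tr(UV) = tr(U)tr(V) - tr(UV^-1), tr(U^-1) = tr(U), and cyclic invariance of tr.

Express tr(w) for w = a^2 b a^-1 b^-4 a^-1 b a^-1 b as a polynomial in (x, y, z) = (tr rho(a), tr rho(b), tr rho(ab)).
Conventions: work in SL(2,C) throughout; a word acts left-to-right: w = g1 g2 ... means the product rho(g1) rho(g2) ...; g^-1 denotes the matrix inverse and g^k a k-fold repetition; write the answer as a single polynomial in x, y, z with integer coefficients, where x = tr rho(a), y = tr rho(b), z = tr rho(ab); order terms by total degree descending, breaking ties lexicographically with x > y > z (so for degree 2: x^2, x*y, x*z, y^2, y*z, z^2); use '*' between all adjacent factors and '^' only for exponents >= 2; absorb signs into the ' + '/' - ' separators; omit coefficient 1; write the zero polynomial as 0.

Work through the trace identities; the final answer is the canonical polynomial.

trace(a^2 b) = trace(a) trace(b a) - trace(b) = x*z - y
trace(a^2) = trace(a) trace(a) - trace(1) = x^2 - 2
apply: trace(b a^2 b) = trace(b) trace(a^2 b) - trace(a^2) = x*y*z - x^2 - y^2 + 2
use: trace(b^2 a^2 b) = trace(b) trace(b a^2 b) - trace(b a^2) = x*y^2*z - x^2*y - y^3 - x*z + 3*y
trace(b a b a) = trace(a b) trace(a b) - trace(1) = z^2 - 2
use: trace(b a b) = trace(b) trace(a b) - trace(a) = y*z - x
trace(a^2 b a b) = trace(a) trace(b a b a) - trace(b a b) = x*z^2 - y*z - x
use: trace(a^2 b a) = trace(a) trace(b a^2) - trace(b a) = x^2*z - x*y - z
use: trace(b^2 a^2 b a) = trace(b) trace(a^2 b a b) - trace(a^2 b a) = x*y*z^2 - x^2*z - y^2*z + z
trace(b^2 a^2 b a^-1) = trace(b^2 a^2 b) trace(a) - trace(b^2 a^2 b a) = x^2*y^2*z - x^3*y - x*y^3 - x*y*z^2 + y^2*z + 3*x*y - z
apply: trace(a^-1 b^2 a^2 b a^-1) = trace(b^2 a^2 b a^-1) trace(a) - trace(b^2 a^2 b) = x^3*y^2*z - x^4*y - x^2*y^3 - x^2*y*z^2 + 4*x^2*y + y^3 - 3*y
trace(b^3 a^2 b) = trace(b) trace(b^2 a^2 b) - trace(b^2 a^2) = x*y^3*z - x^2*y^2 - y^4 - 2*x*y*z + x^2 + 4*y^2 - 2
trace(b^3 a^2 b a) = trace(b) trace(b a^2 b a b) - trace(b a^2 b a) = x*y^2*z^2 - x^2*y*z - y^3*z - x*z^2 + 2*y*z + x
trace(b^2 a^2 b a^-1 b) = trace(b^3 a^2 b) trace(a) - trace(b^3 a^2 b a) = x^2*y^3*z - x^3*y^2 - x*y^4 - x*y^2*z^2 - x^2*y*z + y^3*z + x^3 + 4*x*y^2 + x*z^2 - 2*y*z - 3*x
use: trace(a b^2 a b) = trace(b) trace(a b a b) - trace(a b a) = y*z^2 - x*z - y
trace(b^2 a b^2 a) = trace(b) trace(a b^2 a b) - trace(a b^2 a) = y^2*z^2 - 2*x*y*z + x^2 - 2
trace(b^2 a b) = trace(b) trace(b a b) - trace(b a) = y^2*z - x*y - z
apply: trace(b^2 a b^2) = trace(b) trace(b^2 a b) - trace(b^2 a) = y^3*z - x*y^2 - 2*y*z + x
use: trace(b a b^2 a^2 b) = trace(a) trace(b^2 a b^2 a) - trace(b^2 a b^2) = x*y^2*z^2 - 2*x^2*y*z - y^3*z + x^3 + x*y^2 + 2*y*z - 3*x
trace(b a b a b a) = trace(b a) trace(b a b a) - trace(b^-1 a^-1) = z^3 - 3*z
trace(a^2 b a b a b) = trace(a) trace(b a b a b a) - trace(b a b a b) = x*z^3 - y*z^2 - 2*x*z + y
trace(a^2 b a b a) = trace(a) trace(b a b a^2) - trace(b a b a) = x^2*z^2 - x*y*z - x^2 - z^2 + 2
trace(b a b^2 a^2 b a) = trace(b) trace(a^2 b a b a b) - trace(a^2 b a b a) = x*y*z^3 - x^2*z^2 - y^2*z^2 - x*y*z + x^2 + y^2 + z^2 - 2
trace(b^2 a^2 b a^-1 b a) = trace(b a b^2 a^2 b) trace(a) - trace(b a b^2 a^2 b a) = x^2*y^2*z^2 - 2*x^3*y*z - x*y^3*z - x*y*z^3 + x^4 + x^2*y^2 + x^2*z^2 + y^2*z^2 + 3*x*y*z - 4*x^2 - y^2 - z^2 + 2
apply: trace(a^-1 b^2 a^2 b a^-1 b) = trace(b^2 a^2 b a^-1 b) trace(a) - trace(b^2 a^2 b a^-1 b a) = x^3*y^3*z - x^4*y^2 - x^2*y^4 - 2*x^2*y^2*z^2 + x^3*y*z + 2*x*y^3*z + x*y*z^3 + 3*x^2*y^2 - y^2*z^2 - 5*x*y*z + x^2 + y^2 + z^2 - 2
apply: trace(b a^2 b a^-1 b^-1 a^-1 b) = trace(a^-1 b^2 a^2 b a^-1) trace(b) - trace(a^-1 b^2 a^2 b a^-1 b) = x^2*y^2*z^2 - x^3*y*z - 2*x*y^3*z - x*y*z^3 + x^2*y^2 + y^4 + y^2*z^2 + 5*x*y*z - x^2 - 4*y^2 - z^2 + 2
trace(b a b a^2 b) = trace(a) trace(b^2 a b a) - trace(b^2 a b) = x*y*z^2 - x^2*z - y^2*z + z
trace(a b a b a^2 b a) = trace(a) trace(b a b a^2 b a) - trace(b a b a^2 b) = x^2*z^3 - 2*x*y*z^2 - x^2*z + y^2*z + x*y - z
trace(b a b a b a b a) = trace(b a b a) trace(b a b a) - trace(1) = z^4 - 4*z^2 + 2
trace(b a b a b a b) = trace(b) trace(a b a b a b) - trace(a b a b a) = y*z^3 - x*z^2 - 2*y*z + x
trace(a b a b a^2 b a b) = trace(a) trace(b a b a b a b a) - trace(b a b a b a b) = x*z^4 - y*z^3 - 3*x*z^2 + 2*y*z + x
trace(b^-1 a b a b a^2 b a) = trace(a b a b a^2 b a) trace(b) - trace(a b a b a^2 b a b) = x^2*y*z^3 - 2*x*y^2*z^2 - x*z^4 - x^2*y*z + y^3*z + y*z^3 + x*y^2 + 3*x*z^2 - 3*y*z - x
use: trace(b a b a^2 b a^-1 b^-1 a) = trace(b^-1 a b a b a^2 b) trace(a) - trace(b^-1 a b a b a^2 b a) = -x^2*y*z^3 + x^3*z^2 + 2*x*y^2*z^2 + x*z^4 - y^3*z - y*z^3 - x^3 - x*y^2 - 4*x*z^2 + 3*y*z + 3*x
apply: trace(b a^2 b a^-1 b^-1 a^-1 b a) = trace(b a b a^2 b a^-1 b^-1) trace(a) - trace(b a b a^2 b a^-1 b^-1 a) = x^2*y*z^3 - x^3*z^2 - 2*x*y^2*z^2 - x*z^4 + x^2*y*z + y^3*z + y*z^3 + 4*x*z^2 - 3*y*z - x
apply: trace(b^-1 a^-1 b a^-1 b a^2 b a^-1) = trace(b a^2 b a^-1 b^-1 a^-1 b) trace(a) - trace(b a^2 b a^-1 b^-1 a^-1 b a) = x^3*y^2*z^2 - x^4*y*z - 2*x^2*y^3*z - 2*x^2*y*z^3 + x^3*y^2 + x^3*z^2 + x*y^4 + 3*x*y^2*z^2 + x*z^4 + 4*x^2*y*z - y^3*z - y*z^3 - x^3 - 4*x*y^2 - 5*x*z^2 + 3*y*z + 3*x
trace(b a b a^2 b a^-1) = trace(b a b a^2 b) trace(a) - trace(b a b a^2 b a) = x^2*y*z^2 - x^3*z - x*y^2*z - x*z^3 + y*z^2 + 3*x*z - y
trace(b a^2 b a^-2 b a) = trace(b a b a^2 b a^-1) trace(a) - trace(b a b a^2 b) = x^3*y*z^2 - x^4*z - x^2*y^2*z - x^2*z^3 + 4*x^2*z + y^2*z - x*y - z
trace(a^-1 b a^-1 b a^2 b a^-1) = trace(b a^2 b a^-2 b) trace(a) - trace(b a^2 b a^-2 b a) = x^4*y^2*z - x^5*y - x^3*y^3 - 2*x^3*y*z^2 + x^4*z + x^2*y^2*z + x^2*z^3 + 4*x^3*y + x*y^3 - 4*x^2*z - y^2*z - 2*x*y + z
apply: trace(a^-1 b a^-1 b a^2 b a^-1 b^-2) = trace(b^-1 a^-1 b a^-1 b a^2 b a^-1) trace(b) - trace(b^-1 a^-1 b a^-1 b a^2 b a^-1 b) = x^3*y^3*z^2 - 2*x^4*y^2*z - 2*x^2*y^4*z - 2*x^2*y^2*z^3 + x^5*y + 2*x^3*y^3 + 3*x^3*y*z^2 + x*y^5 + 3*x*y^3*z^2 + x*y*z^4 - x^4*z + 3*x^2*y^2*z - x^2*z^3 - y^4*z - y^2*z^3 - 5*x^3*y - 5*x*y^3 - 5*x*y*z^2 + 4*x^2*z + 4*y^2*z + 5*x*y - z
apply: trace(b^-3 a^-1 b a^-1 b a^2 b a^-1) = trace(a^-1 b a^-1 b a^2 b a^-1 b^-2) trace(b) - trace(a^-1 b a^-1 b a^2 b a^-1 b^-1) = x^3*y^4*z^2 - 2*x^4*y^3*z - 2*x^2*y^5*z - 2*x^2*y^3*z^3 + x^5*y^2 + 2*x^3*y^4 + 2*x^3*y^2*z^2 + x*y^6 + 3*x*y^4*z^2 + x*y^2*z^4 + 5*x^2*y^3*z + x^2*y*z^3 - y^5*z - y^3*z^3 - 6*x^3*y^2 - x^3*z^2 - 6*x*y^4 - 8*x*y^2*z^2 - x*z^4 + 5*y^3*z + y*z^3 + x^3 + 9*x*y^2 + 5*x*z^2 - 4*y*z - 3*x
trace(a^2 b a^-1 b^-4 a^-1 b a^-1 b) = trace(b^-3 a^-1 b a^-1 b a^2 b a^-1) trace(b) - trace(b^-3 a^-1 b a^-1 b a^2 b a^-1 b) = x^3*y^5*z^2 - 2*x^4*y^4*z - 2*x^2*y^6*z - 2*x^2*y^4*z^3 + x^5*y^3 + 2*x^3*y^5 + x^3*y^3*z^2 + x*y^7 + 3*x*y^5*z^2 + x*y^3*z^4 + 2*x^4*y^2*z + 7*x^2*y^4*z + 3*x^2*y^2*z^3 - y^6*z - y^4*z^3 - x^5*y - 8*x^3*y^3 - 4*x^3*y*z^2 - 7*x*y^5 - 11*x*y^3*z^2 - 2*x*y*z^4 + x^4*z - 3*x^2*y^2*z + x^2*z^3 + 6*y^4*z + 2*y^2*z^3 + 6*x^3*y + 14*x*y^3 + 10*x*y*z^2 - 4*x^2*z - 8*y^2*z - 8*x*y + z

x^3*y^5*z^2 - 2*x^4*y^4*z - 2*x^2*y^6*z - 2*x^2*y^4*z^3 + x^5*y^3 + 2*x^3*y^5 + x^3*y^3*z^2 + x*y^7 + 3*x*y^5*z^2 + x*y^3*z^4 + 2*x^4*y^2*z + 7*x^2*y^4*z + 3*x^2*y^2*z^3 - y^6*z - y^4*z^3 - x^5*y - 8*x^3*y^3 - 4*x^3*y*z^2 - 7*x*y^5 - 11*x*y^3*z^2 - 2*x*y*z^4 + x^4*z - 3*x^2*y^2*z + x^2*z^3 + 6*y^4*z + 2*y^2*z^3 + 6*x^3*y + 14*x*y^3 + 10*x*y*z^2 - 4*x^2*z - 8*y^2*z - 8*x*y + z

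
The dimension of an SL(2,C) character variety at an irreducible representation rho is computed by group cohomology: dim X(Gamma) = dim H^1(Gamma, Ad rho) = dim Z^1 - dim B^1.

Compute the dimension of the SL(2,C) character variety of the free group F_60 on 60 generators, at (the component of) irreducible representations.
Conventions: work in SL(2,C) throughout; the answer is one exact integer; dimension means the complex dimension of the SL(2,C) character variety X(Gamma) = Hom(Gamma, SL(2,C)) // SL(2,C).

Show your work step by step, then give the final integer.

177

The free group F_60: 60 generators, no relators.
So Z^1 = (sl_2)^60 in full: dim Z^1 = 180.
dim B^1 = 3: the coboundary map is injective because an irreducible image has centralizer 0 in sl_2.
dim X = dim H^1 = dim Z^1 - dim B^1 = 180 - 3 = 177.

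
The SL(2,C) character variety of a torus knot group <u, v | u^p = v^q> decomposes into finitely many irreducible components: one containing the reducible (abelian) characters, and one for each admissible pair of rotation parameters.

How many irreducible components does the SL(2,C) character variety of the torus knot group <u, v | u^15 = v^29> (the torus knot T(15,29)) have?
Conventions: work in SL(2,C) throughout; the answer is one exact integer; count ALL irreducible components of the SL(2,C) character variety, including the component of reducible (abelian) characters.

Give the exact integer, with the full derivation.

197

Gamma = < u, v | u^15 = v^29 > (torus knot T(15,29)); the central element u^15 = v^29 acts as +I or -I in any irreducible SL(2,C) representation.
This locks tr(u) to 2*cos(pi*alpha/15), alpha in 1..14, and tr(v) to 2*cos(pi*beta/29), beta in 1..28, on each component of irreducible characters.
u^15 = (-1)^alpha I and v^29 = (-1)^beta I must agree, so alpha and beta have equal parity.
Enumerate parity-matched pairs: 7*14 odd-odd plus 7*14 even-even gives 196.
Total: 196 irreducible-character components + 1 reducible (abelian) component = 197.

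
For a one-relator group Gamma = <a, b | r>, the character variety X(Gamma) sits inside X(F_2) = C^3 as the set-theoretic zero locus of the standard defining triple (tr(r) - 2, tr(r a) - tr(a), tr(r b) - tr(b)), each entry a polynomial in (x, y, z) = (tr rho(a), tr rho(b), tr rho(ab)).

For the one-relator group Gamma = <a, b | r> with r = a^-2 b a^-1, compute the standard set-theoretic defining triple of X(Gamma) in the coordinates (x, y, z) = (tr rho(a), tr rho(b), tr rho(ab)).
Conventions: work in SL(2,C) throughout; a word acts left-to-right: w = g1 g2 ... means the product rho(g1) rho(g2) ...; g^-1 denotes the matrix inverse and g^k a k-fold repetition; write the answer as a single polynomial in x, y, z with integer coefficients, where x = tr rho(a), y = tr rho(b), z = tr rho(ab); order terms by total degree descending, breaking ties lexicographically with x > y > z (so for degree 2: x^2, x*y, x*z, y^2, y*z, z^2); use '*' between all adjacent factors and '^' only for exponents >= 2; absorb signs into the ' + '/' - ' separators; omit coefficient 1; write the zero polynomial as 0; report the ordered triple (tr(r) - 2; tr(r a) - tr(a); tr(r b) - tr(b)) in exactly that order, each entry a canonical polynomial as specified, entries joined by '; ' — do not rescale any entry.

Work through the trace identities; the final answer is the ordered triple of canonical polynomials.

tr(b a^-1) = tr(b) * tr(a) - tr(b a)  (eliminate a^-1) = x*y - z
tr(a^-2 b) = tr(b a^-1) * tr(a) - tr(b)  (eliminate a^-1) = x^2*y - x*z - y
tr(a^-2 b a^-1) = tr(a^-2 b) * tr(a) - tr(a^-2 b a)  (eliminate a^-1) = x^3*y - x^2*z - 2*x*y + z
tr(b^2) = tr(b) * tr(b) - tr(1) = y^2 - 2
tr(b^2 a) = tr(b) * tr(a b) - tr(a) = y*z - x
tr(b a^-1 b) = tr(b^2) * tr(a) - tr(b^2 a) = x*y^2 - y*z - x
tr(b a b a) = tr(b a) * tr(b a) - tr(1) = z^2 - 2
tr(b a^-1 b a) = tr(b a b) * tr(a) - tr(b a b a) = x*y*z - x^2 - z^2 + 2
tr(a^-1 b a^-1 b) = tr(b a^-1 b) * tr(a) - tr(b a^-1 b a) = x^2*y^2 - 2*x*y*z + z^2 - 2
tr(a^-2 b a^-1 b) = tr(a^-1 b a^-1 b) * tr(a) - tr(a^-1 b a^-1 b a) = x^3*y^2 - 2*x^2*y*z - x*y^2 + x*z^2 + y*z - x
assemble the triple (tr(r) - 2; tr(r a) - x; tr(r b) - y)

x^3*y - x^2*z - 2*x*y + z - 2; x^2*y - x*z - x - y; x^3*y^2 - 2*x^2*y*z - x*y^2 + x*z^2 + y*z - x - y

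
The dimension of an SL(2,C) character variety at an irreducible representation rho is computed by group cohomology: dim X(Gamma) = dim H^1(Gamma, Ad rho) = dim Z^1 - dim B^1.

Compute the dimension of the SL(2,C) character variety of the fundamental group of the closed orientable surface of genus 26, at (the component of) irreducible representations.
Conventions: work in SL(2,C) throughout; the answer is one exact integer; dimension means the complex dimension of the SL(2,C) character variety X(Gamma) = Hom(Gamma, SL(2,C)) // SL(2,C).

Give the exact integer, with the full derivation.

150

The genus-26 surface group: 2g = 52 generators, one relator prod [a_i, b_i].
A cocycle assigns one sl_2 vector per generator subject to the relator condition d_2(z) = 0: dim of the unconstrained space is 3*2g = 156.
d_2 is surjective at irreducible rho (its cokernel H^2 is dual to H^0 = 0), so dim Z^1 = 156 - 3 = 153.
dim B^1 = 3 (coboundaries, injective at irreducible rho).
dim H^1 = 153 - 3 = 150 = dim X.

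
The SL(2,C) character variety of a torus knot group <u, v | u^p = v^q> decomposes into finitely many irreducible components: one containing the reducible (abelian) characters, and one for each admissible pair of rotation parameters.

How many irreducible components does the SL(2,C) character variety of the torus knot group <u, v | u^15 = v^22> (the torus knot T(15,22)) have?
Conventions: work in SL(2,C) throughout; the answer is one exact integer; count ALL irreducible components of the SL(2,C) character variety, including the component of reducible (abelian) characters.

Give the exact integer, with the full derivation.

148

Gamma = < u, v | u^15 = v^22 > (torus knot T(15,22)); the central element u^15 = v^22 acts as +I or -I in any irreducible SL(2,C) representation.
On an irreducible component, tr(u) is locked at 2*cos(pi*alpha/15) for some alpha in 1..14, and tr(v) at 2*cos(pi*beta/22) for some beta in 1..21.
Consistency of u^15 = (-1)^alpha I with v^22 = (-1)^beta I forces alpha = beta (mod 2).
Counting: 7 odd alphas x 11 odd betas + 7 even alphas x 10 even betas = 77 + 70 = 147.
components with irreducible characters: 147; plus the single component of reducible (abelian) characters: total 148.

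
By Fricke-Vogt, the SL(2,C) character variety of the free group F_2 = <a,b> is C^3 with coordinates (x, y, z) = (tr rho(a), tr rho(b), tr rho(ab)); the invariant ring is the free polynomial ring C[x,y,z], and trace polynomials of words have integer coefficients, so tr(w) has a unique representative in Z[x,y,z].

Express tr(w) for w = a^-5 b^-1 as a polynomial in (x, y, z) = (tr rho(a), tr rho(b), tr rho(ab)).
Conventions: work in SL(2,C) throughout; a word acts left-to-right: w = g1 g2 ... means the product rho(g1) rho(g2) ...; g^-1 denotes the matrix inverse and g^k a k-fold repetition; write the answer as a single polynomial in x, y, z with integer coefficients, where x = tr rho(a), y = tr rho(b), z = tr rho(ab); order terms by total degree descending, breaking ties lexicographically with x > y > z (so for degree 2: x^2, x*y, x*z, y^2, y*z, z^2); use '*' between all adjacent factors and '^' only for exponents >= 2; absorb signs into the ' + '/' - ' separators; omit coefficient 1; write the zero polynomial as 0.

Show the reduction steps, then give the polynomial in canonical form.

x^4*z - x^3*y - 3*x^2*z + 2*x*y + z

trace(a^-1) = trace(a) = x
trace(a^-2) = trace(a^-1) trace(a) - trace(1) = x^2 - 2
trace(a^-3) = trace(a^-2) trace(a) - trace(a^-1) = x^3 - 3*x
trace(b a^-1) = trace(b) trace(a) - trace(b a) = x*y - z
trace(b a^-2) = trace(b a^-1) trace(a) - trace(b) = x^2*y - x*z - y
trace(a^-3 b) = trace(b a^-2) trace(a) - trace(b a^-1) = x^3*y - x^2*z - 2*x*y + z
trace(a^-3 b^-1) = trace(a^-3) trace(b) - trace(a^-3 b) = x^2*z - x*y - z
trace(a^-2 b^-1) = trace(a^-2) trace(b) - trace(a^-2 b) = x*z - y
trace(a^-1 b^-1 a^-3) = trace(a^-3 b^-1) trace(a) - trace(a^-3 b^-1 a) = x^3*z - x^2*y - 2*x*z + y
trace(a^-5 b^-1) = trace(a^-1 b^-1 a^-3) trace(a) - trace(a^-1 b^-1 a^-2) = x^4*z - x^3*y - 3*x^2*z + 2*x*y + z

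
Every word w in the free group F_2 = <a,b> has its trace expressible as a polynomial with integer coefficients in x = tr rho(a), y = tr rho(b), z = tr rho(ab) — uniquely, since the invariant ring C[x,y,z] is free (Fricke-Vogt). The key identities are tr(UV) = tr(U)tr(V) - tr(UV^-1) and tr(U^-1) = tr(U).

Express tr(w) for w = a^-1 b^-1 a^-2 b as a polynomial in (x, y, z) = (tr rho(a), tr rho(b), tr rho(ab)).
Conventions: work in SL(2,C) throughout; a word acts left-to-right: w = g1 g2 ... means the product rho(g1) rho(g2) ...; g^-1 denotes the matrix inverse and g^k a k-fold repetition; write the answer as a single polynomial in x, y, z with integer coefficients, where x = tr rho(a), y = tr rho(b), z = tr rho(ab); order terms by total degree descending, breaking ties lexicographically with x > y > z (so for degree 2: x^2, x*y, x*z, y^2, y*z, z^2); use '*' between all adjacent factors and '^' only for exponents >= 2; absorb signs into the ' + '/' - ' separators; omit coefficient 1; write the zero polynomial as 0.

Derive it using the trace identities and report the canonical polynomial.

tr(a^-1) = tr(a) = x
tr(a b a) = tr(a) * tr(b a) - tr(b) = x*z - y
tr(a b a b) = tr(b a) * tr(b a) - tr(1)   [split at repeated b] = z^2 - 2
tr(b^-1 a b a) = tr(a b a) * tr(b) - tr(a b a b) = x*y*z - y^2 - z^2 + 2
tr(b a^-1 b^-1 a) = tr(b^-1 a b) * tr(a) - tr(b^-1 a b a) = -x*y*z + x^2 + y^2 + z^2 - 2
tr(a^-1 b a^-1 b^-1) = tr(b a^-1 b^-1) * tr(a) - tr(b a^-1 b^-1 a) = x*y*z - y^2 - z^2 + 2
tr(a^-1 b^-1 a^-2 b) = tr(a^-1 b a^-1 b^-1) * tr(a) - tr(a^-1 b a^-1 b^-1 a) = x^2*y*z - x*y^2 - x*z^2 + x

x^2*y*z - x*y^2 - x*z^2 + x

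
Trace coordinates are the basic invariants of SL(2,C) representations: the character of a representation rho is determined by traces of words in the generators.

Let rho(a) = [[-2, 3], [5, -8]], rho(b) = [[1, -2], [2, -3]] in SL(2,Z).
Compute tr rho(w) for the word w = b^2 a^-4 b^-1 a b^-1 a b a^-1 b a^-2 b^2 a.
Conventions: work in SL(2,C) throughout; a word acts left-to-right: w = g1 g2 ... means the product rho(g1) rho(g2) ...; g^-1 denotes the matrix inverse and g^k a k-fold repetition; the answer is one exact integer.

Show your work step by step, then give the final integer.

-650869502

rho(b) = [[1, -2], [2, -3]]
... * rho(b) = [[1, -2], [2, -3]]  ->  [[-3, 4], [-4, 5]]
... * rho(a^-1) = [[-8, -3], [-5, -2]]  ->  [[4, 1], [7, 2]]
... * rho(a^-1) = [[-8, -3], [-5, -2]]  ->  [[-37, -14], [-66, -25]]
... * rho(a^-1) = [[-8, -3], [-5, -2]]  ->  [[366, 139], [653, 248]]
... * rho(a^-1) = [[-8, -3], [-5, -2]]  ->  [[-3623, -1376], [-6464, -2455]]
... * rho(b^-1) = [[-3, 2], [-2, 1]]  ->  [[13621, -8622], [24302, -15383]]
... * rho(a) = [[-2, 3], [5, -8]]  ->  [[-70352, 109839], [-125519, 195970]]
... * rho(b^-1) = [[-3, 2], [-2, 1]]  ->  [[-8622, -30865], [-15383, -55068]]
... * rho(a) = [[-2, 3], [5, -8]]  ->  [[-137081, 221054], [-244574, 394395]]
... * rho(b) = [[1, -2], [2, -3]]  ->  [[305027, -389000], [544216, -694037]]
... * rho(a^-1) = [[-8, -3], [-5, -2]]  ->  [[-495216, -137081], [-883543, -244574]]
... * rho(b) = [[1, -2], [2, -3]]  ->  [[-769378, 1401675], [-1372691, 2500808]]
... * rho(a^-1) = [[-8, -3], [-5, -2]]  ->  [[-853351, -495216], [-1522512, -883543]]
... * rho(a^-1) = [[-8, -3], [-5, -2]]  ->  [[9302888, 3550485], [16597811, 6334622]]
... * rho(b) = [[1, -2], [2, -3]]  ->  [[16403858, -29257231], [29267055, -52199488]]
... * rho(b) = [[1, -2], [2, -3]]  ->  [[-42110604, 54963977], [-75131921, 98064354]]
... * rho(a) = [[-2, 3], [5, -8]]  ->  [[359041093, -566043628], [640585612, -1009910595]]
tr = 359041093 + -1009910595 = -650869502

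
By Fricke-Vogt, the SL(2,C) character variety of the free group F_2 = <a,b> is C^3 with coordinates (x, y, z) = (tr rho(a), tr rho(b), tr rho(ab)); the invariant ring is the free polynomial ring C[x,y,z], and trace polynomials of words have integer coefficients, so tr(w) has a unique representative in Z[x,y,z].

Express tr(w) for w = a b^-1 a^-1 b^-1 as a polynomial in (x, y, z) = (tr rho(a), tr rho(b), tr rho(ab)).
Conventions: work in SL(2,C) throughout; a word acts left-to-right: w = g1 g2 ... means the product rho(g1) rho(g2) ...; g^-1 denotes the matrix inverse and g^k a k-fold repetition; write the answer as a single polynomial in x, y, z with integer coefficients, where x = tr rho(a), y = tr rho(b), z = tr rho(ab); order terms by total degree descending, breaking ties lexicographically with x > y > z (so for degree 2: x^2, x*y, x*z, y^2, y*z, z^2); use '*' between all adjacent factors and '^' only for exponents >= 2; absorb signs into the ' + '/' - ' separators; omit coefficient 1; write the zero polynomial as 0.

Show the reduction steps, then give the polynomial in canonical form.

tr(b^-1) = tr(b) = y
and tr(a b a) = tr(a) tr(b a) - tr(b)  (reduce the a square) = x*z - y
tr(a b a b) = tr(a b) tr(a b) - tr(1)  (split on a) = z^2 - 2
tr(b^-1 a b a) = tr(a b a) tr(b) - tr(a b a b)  (eliminate b^-1) = x*y*z - y^2 - z^2 + 2
next, tr(a^-1 b^-1 a b) = tr(b^-1 a b) tr(a) - tr(b^-1 a b a)  (eliminate a^-1) = -x*y*z + x^2 + y^2 + z^2 - 2
and tr(a b^-1 a^-1 b^-1) = tr(a^-1 b^-1 a) tr(b) - tr(a^-1 b^-1 a b)  (eliminate b^-1) = x*y*z - x^2 - z^2 + 2

x*y*z - x^2 - z^2 + 2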